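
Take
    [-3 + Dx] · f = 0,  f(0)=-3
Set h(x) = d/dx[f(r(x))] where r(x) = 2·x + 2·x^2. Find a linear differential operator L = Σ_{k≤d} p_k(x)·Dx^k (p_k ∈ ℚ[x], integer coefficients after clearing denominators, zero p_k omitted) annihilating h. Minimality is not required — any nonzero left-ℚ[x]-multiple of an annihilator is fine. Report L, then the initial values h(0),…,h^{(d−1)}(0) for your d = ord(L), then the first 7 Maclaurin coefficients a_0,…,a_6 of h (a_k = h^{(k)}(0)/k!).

f: a_k = -3, -9, -27/2, -27/2, -81/8, -243/40, -243/80, …
f∘r: x↦r, Dx↦Dx/r' in L_f ⇒ L₀.
h₀' ⇒ L via d/dx closure of L₀.
L = (8 + 24·x + 24·x^2) + (-1 - 2·x)·Dx  (order 1).
h: a_k = -18, -144, -648, -2160, -5832, -67392/5, -137376/5, …
ICs: h(0) = -18.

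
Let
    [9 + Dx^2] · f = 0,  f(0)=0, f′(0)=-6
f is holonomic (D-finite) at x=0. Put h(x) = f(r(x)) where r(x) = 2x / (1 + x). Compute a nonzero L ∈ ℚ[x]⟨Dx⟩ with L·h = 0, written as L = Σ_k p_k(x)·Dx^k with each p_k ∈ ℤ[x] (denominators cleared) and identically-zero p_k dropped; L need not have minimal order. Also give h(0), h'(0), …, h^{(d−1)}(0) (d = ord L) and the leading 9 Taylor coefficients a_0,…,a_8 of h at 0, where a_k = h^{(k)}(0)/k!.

f: a_k = 0, -6, 0, 9, 0, -81/20, 0, 243/280, 0, …
h₀=f(r): pull back L_f along r ⇒ L₀.
L = 36 + (2 + 6·x + 6·x^2 + 2·x^3)·Dx + (1 + 4·x + 6·x^2 + 4·x^3 + x^4)·Dx^2  (order 2).
h: a_k = 0, -12, 12, 60, -204, 1452/5, -60, -26772/35, 11292/5, …
ICs: h(0) = 0, h′(0) = -12.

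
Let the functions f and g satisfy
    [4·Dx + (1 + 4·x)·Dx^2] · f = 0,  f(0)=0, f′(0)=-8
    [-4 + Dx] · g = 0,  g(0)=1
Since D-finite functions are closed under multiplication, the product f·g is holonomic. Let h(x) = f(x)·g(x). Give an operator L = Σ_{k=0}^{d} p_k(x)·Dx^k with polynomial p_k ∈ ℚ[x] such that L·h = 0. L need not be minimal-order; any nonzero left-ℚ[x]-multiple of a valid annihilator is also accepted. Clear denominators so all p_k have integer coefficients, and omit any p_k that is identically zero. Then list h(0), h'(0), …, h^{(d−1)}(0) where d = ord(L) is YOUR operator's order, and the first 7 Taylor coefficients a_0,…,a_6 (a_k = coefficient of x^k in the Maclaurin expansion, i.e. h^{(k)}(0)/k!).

L = 64·x + (-4 - 32·x)·Dx + (1 + 4·x)·Dx^2  (order 2).
h: a_k = 0, -8, -16, -128/3, 0, -768/5, 3584/9, …
ICs: h(0) = 0, h′(0) = -8.

f: a_k = 0, -8, 16, -128/3, 128, -2048/5, 4096/3, …
g: a_k = 1, 4, 8, 32/3, 32/3, 128/15, 256/45, …
L₀ := L_f ⊗_s L_g (sym. prod.), ord ≤ 2.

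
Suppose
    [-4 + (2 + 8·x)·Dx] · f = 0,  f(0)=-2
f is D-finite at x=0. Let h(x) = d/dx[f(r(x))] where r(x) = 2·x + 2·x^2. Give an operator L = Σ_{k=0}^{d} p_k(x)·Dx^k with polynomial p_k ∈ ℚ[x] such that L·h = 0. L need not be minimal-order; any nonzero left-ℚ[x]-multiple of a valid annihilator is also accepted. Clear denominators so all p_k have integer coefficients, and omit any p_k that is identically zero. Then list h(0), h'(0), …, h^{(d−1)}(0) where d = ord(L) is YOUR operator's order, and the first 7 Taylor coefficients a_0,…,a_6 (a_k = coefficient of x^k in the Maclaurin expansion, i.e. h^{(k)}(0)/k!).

f: a_k = -2, -4, 4, -8, 20, -56, 168, …
f∘r: x↦r, Dx↦Dx/r' in L_f ⇒ L₀.
h₀' ⇒ L via d/dx closure of L₀.
L = -2 + (-1 - 10·x - 24·x^2 - 16·x^3)·Dx  (order 1).
h: a_k = -8, 16, -96, 576, -3520, 21888, -137984, …
ICs: h(0) = -8.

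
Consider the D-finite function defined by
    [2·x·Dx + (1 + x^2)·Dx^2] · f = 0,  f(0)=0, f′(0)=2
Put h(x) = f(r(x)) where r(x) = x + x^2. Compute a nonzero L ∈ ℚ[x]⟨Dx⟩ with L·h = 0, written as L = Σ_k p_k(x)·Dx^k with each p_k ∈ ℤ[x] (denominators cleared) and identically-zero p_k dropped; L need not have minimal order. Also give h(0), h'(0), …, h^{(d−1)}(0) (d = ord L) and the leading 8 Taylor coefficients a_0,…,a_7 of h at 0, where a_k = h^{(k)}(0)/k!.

f: a_k = 0, 2, 0, -2/3, 0, 2/5, 0, -2/7, …
f∘r: x↦r, Dx↦Dx/r' in L_f ⇒ L₀.
L = (-2 + 2·x + 8·x^2 + 12·x^3 + 6·x^4)·Dx + (1 + 2·x + x^2 + 4·x^3 + 5·x^4 + 2·x^5)·Dx^2  (order 2).
h: a_k = 0, 2, 2, -2/3, -2, -8/5, 4/3, 26/7, …
ICs: h(0) = 0, h′(0) = 2.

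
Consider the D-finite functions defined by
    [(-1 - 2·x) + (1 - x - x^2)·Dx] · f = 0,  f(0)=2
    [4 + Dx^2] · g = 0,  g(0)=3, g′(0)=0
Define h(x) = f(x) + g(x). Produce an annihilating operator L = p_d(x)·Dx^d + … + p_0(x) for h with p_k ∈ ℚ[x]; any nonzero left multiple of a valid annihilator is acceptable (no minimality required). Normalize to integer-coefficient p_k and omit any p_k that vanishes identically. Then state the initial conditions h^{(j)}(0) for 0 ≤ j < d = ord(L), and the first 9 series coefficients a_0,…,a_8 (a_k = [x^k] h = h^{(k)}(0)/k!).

L = (44 + 96·x + 32·x^2 + 48·x^3 + 40·x^4 + 16·x^5) + (-16 + 20·x + 8·x^2 - 16·x^3 + 12·x^4 + 24·x^5 + 8·x^6)·Dx + (11 + 24·x + 8·x^2 + 12·x^3 + 10·x^4 + 4·x^5)·Dx^2 + (-4 + 5·x + 2·x^2 - 4·x^3 + 3·x^4 + 6·x^5 + 2·x^6)·Dx^3  (order 3).
h: a_k = 5, 2, -2, 6, 12, 16, 386/15, 42, 7142/105, …
ICs: h(0) = 5, h′(0) = 2, h′′(0) = -4.

f: a_k = 2, 2, 4, 6, 10, 16, 26, 42, 68, …
g: a_k = 3, 0, -6, 0, 2, 0, -4/15, 0, 2/105, …
L₀ := lclm(L_f,L_g); ord L₀ ≤ 1+2.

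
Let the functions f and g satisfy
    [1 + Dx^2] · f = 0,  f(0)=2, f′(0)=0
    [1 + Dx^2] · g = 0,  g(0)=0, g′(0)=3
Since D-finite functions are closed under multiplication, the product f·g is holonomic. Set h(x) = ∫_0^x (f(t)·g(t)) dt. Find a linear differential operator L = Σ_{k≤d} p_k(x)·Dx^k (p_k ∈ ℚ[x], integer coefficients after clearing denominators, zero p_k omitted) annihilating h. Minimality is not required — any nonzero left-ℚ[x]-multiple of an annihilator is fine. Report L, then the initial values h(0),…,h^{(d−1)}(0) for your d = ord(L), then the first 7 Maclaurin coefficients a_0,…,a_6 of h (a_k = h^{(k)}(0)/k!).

L = 4·Dx^2 + Dx^4  (order 4).
h: a_k = 0, 0, 3, 0, -1, 0, 2/15, …
ICs: h(0) = 0, h′(0) = 0, h′′(0) = 6, h′′′(0) = 0.

f: a_k = 2, 0, -1, 0, 1/12, 0, -1/360, …
g: a_k = 0, 3, 0, -1/2, 0, 1/40, 0, …
Sym-product of L_f,L_g gives L₀ (≤ ord 4).
Integrate: L := L₀·Dx.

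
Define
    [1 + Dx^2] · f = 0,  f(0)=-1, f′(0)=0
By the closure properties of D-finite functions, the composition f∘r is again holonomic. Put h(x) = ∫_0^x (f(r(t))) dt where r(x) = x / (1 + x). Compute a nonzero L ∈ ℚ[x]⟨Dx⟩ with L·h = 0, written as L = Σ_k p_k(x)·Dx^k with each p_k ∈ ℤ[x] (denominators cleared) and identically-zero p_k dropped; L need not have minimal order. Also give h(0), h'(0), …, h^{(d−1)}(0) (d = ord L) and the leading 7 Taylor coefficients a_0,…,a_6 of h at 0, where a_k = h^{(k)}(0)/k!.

L = Dx + (2 + 6·x + 6·x^2 + 2·x^3)·Dx^2 + (1 + 4·x + 6·x^2 + 4·x^3 + x^4)·Dx^3  (order 3).
h: a_k = 0, -1, 0, 1/6, -1/4, 7/24, -11/36, …
ICs: h(0) = 0, h′(0) = -1, h′′(0) = 0.

f: a_k = -1, 0, 1/2, 0, -1/24, 0, 1/720, …
h₀=f(r): pull back L_f along r ⇒ L₀.
h=∫₀ˣh₀: take L = L₀·Dx.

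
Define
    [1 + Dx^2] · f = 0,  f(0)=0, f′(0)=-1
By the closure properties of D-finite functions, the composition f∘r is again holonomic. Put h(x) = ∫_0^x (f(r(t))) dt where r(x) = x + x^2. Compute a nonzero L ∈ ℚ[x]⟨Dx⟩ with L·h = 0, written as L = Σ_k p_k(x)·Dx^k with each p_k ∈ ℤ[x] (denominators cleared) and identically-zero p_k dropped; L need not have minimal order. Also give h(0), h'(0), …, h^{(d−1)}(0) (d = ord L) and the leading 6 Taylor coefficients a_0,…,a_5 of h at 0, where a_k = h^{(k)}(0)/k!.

f: a_k = 0, -1, 0, 1/6, 0, -1/120, …
Change of var in L_f (x↦r) gives L₀.
h=∫h₀ ⇒ L = L₀·Dx.
L = (1 + 6·x + 12·x^2 + 8·x^3)·Dx - 2·Dx^2 + (1 + 2·x)·Dx^3  (order 3).
h: a_k = 0, 0, -1/2, -1/3, 1/24, 1/10, …
ICs: h(0) = 0, h′(0) = 0, h′′(0) = -1.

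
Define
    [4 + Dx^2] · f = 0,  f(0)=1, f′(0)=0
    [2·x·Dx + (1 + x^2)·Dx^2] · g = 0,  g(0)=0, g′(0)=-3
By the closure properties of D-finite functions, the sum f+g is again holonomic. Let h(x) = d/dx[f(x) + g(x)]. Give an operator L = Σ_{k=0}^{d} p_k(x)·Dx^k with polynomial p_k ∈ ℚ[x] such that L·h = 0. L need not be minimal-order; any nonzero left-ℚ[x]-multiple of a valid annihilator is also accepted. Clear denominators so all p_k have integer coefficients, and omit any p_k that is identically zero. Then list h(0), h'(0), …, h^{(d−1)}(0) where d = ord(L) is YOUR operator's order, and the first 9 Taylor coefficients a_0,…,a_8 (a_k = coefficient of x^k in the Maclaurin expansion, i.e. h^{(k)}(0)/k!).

L = (-32·x + 80·x^3 + 16·x^5) + (4 + 32·x^2 + 36·x^4 + 8·x^6)·Dx + (-8·x + 20·x^3 + 4·x^5)·Dx^2 + (1 + 8·x^2 + 9·x^4 + 2·x^6)·Dx^3  (order 3).
h: a_k = -3, -4, 3, 8/3, -3, -8/15, 3, 16/315, -3, …
ICs: h(0) = -3, h′(0) = -4, h′′(0) = 6.

f: a_k = 1, 0, -2, 0, 2/3, 0, -4/45, 0, 2/315, …
g: a_k = 0, -3, 0, 1, 0, -3/5, 0, 3/7, 0, …
f+g: L₀ = lclm(L_f,L_g), ord ≤ 2+2.
Differentiate: ansatz ord ≤ ord L₀ ⇒ L.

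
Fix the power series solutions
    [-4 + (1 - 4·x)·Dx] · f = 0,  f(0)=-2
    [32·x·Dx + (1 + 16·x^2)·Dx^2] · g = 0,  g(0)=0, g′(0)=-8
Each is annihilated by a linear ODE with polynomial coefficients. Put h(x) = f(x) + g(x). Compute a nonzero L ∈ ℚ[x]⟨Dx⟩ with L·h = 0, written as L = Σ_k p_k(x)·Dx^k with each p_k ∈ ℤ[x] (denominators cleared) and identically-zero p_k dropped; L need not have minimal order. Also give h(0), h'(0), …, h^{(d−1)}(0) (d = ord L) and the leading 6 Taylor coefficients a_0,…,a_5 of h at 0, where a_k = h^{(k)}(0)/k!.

L = (-32 + 512·x + 1536·x^2)·Dx + (16 - 32·x + 256·x^2 + 1536·x^3)·Dx^2 + (-1 + 256·x^4)·Dx^3  (order 3).
h: a_k = -2, -16, -32, -256/3, -512, -12288/5, …
ICs: h(0) = -2, h′(0) = -16, h′′(0) = -64.

f: a_k = -2, -8, -32, -128, -512, -2048, …
g: a_k = 0, -8, 0, 128/3, 0, -2048/5, …
h₀=f+g: left-lcm gives L₀, ord ≤ 3.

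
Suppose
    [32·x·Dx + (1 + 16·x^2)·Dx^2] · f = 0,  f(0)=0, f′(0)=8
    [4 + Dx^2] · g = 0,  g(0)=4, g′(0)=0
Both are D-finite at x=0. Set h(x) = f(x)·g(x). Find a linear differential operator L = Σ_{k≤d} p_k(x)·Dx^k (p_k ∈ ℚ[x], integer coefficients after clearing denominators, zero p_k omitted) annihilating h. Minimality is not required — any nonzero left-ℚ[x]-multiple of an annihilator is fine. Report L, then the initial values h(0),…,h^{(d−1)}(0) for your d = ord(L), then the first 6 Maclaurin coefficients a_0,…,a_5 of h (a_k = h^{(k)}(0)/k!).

f: a_k = 0, 8, 0, -128/3, 0, 2048/5, …
g: a_k = 4, 0, -8, 0, 8/3, 0, …
L₀ := L_f ⊗_s L_g (sym. prod.), ord ≤ 4.
L = (1360 + 60416·x^2 + 106496·x^4 + 262144·x^6 + 1048576·x^8) + (2304·x + 45056·x^3 + 196608·x^5 + 1048576·x^7)·Dx + (360 + 15872·x^2 + 36864·x^4 + 131072·x^6 + 524288·x^8)·Dx^2 + (576·x + 11264·x^3 + 49152·x^5 + 262144·x^7)·Dx^3 + (5 + 192·x^2 + 2560·x^4 + 16384·x^6 + 65536·x^8)·Dx^4  (order 4).
h: a_k = 0, 32, 0, -704/3, 0, 30016/15, …
ICs: h(0) = 0, h′(0) = 32, h′′(0) = 0, h′′′(0) = -1408.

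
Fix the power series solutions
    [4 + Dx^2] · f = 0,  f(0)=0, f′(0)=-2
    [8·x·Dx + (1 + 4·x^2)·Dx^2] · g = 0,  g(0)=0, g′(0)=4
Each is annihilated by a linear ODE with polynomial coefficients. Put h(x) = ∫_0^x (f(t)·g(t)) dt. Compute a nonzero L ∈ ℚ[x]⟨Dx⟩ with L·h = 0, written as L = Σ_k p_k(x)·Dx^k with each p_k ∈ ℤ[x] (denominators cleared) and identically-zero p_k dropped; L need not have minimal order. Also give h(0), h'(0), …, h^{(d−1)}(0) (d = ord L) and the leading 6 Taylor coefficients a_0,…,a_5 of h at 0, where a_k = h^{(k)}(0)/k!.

f: a_k = 0, -2, 0, 4/3, 0, -4/15, …
g: a_k = 0, 4, 0, -16/3, 0, 64/5, …
Sym-product of L_f,L_g gives L₀ (≤ ord 4).
h=∫₀ˣh₀: take L = L₀·Dx.
L = (80 + 832·x^2 + 1408·x^4 + 2048·x^6 + 2048·x^8)·Dx + (96·x + 640·x^3 + 1536·x^5 + 2048·x^7)·Dx^2 + (24 + 256·x^2 + 576·x^4 + 1024·x^6 + 1024·x^8)·Dx^3 + (24·x + 160·x^3 + 384·x^5 + 512·x^7)·Dx^4 + (1 + 12·x^2 + 56·x^4 + 128·x^6 + 128·x^8)·Dx^5  (order 5).
h: a_k = 0, 0, 0, -8/3, 0, 16/5, …
ICs: h(0) = 0, h′(0) = 0, h′′(0) = 0, h′′′(0) = -16, h′′′′(0) = 0.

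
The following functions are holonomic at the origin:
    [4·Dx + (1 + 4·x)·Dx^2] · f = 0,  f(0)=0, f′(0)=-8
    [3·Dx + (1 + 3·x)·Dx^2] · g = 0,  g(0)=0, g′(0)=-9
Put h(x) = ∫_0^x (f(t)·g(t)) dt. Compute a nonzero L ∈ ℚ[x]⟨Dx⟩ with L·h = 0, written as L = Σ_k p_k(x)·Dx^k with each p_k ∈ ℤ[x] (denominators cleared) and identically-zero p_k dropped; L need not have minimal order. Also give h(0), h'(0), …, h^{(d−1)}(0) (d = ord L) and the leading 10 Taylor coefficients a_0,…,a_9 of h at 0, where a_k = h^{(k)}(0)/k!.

f: a_k = 0, -8, 16, -128/3, 128, -2048/5, 4096/3, -32768/7, 16384, -524288/9, …
g: a_k = 0, -9, 27/2, -27, 243/4, -729/5, 729/2, -6561/7, 19683/8, -6561, …
L₀ := L_f ⊗_s L_g (sym. prod.), ord ≤ 4.
∫: right-multiply L₀ by Dx.
L = (600 + 4032·x + 6912·x^2)·Dx^2 + (854 + 8808·x + 30240·x^2 + 34560·x^3)·Dx^3 + (172 + 2380·x + 12312·x^2 + 28224·x^3 + 24192·x^4)·Dx^4 + (7 + 122·x + 847·x^2 + 2928·x^3 + 5040·x^4 + 3456·x^5)·Dx^5  (order 5).
h: a_k = 0, 0, 0, 24, -63, 816/5, -441, 43524/35, -36393/10, 76960/7, …
ICs: h(0) = 0, h′(0) = 0, h′′(0) = 0, h′′′(0) = 144, h′′′′(0) = -1512.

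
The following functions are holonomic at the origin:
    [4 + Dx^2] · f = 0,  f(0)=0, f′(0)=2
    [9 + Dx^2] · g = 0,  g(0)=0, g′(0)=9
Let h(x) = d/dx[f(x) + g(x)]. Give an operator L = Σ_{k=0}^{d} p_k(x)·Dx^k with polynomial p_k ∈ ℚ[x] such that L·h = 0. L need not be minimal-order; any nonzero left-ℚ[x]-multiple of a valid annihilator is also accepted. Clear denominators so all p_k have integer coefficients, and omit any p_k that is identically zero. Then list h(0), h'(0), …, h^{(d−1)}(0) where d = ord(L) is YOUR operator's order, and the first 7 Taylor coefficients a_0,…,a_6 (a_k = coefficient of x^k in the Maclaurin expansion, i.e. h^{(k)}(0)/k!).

L = 36 + 13·Dx^2 + Dx^4  (order 4).
h: a_k = 11, 0, -89/2, 0, 761/24, 0, -6689/720, …
ICs: h(0) = 11, h′(0) = 0, h′′(0) = -89, h′′′(0) = 0.

f: a_k = 0, 2, 0, -4/3, 0, 4/15, 0, …
g: a_k = 0, 9, 0, -27/2, 0, 243/40, 0, …
Weyl lclm of L_f,L_g ⇒ L₀ (ord ≤ 4).
Derive L from L₀ (diff closure).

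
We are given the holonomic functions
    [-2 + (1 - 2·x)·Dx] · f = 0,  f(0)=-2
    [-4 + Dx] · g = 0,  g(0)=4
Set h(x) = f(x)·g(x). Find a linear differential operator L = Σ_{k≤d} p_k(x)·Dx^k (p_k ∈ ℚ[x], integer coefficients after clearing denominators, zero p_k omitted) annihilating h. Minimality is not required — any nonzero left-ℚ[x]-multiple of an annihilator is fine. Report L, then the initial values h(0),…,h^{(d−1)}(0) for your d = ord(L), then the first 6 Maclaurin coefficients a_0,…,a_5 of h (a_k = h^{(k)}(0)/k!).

L = (6 - 8·x) + (-1 + 2·x)·Dx  (order 1).
h: a_k = -8, -48, -160, -1216/3, -896, -27904/15, …
ICs: h(0) = -8.

f: a_k = -2, -4, -8, -16, -32, -64, …
g: a_k = 4, 16, 32, 128/3, 128/3, 512/15, …
Product ⇒ symmetric product L₀, ord ≤ 1.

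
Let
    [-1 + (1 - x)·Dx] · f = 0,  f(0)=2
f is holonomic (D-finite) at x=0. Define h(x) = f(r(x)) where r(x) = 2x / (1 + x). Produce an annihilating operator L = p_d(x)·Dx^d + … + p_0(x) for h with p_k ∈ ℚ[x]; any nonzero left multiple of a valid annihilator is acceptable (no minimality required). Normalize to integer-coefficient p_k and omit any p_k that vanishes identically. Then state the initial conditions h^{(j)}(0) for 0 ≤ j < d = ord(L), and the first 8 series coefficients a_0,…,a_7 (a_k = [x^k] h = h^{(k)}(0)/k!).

L = 2 + (-1 + x^2)·Dx  (order 1).
h: a_k = 2, 4, 4, 4, 4, 4, 4, 4, …
ICs: h(0) = 2.

f: a_k = 2, 2, 2, 2, 2, 2, 2, 2, …
L₀ from L_f via x↦r, Dx↦r'^{-1}Dx.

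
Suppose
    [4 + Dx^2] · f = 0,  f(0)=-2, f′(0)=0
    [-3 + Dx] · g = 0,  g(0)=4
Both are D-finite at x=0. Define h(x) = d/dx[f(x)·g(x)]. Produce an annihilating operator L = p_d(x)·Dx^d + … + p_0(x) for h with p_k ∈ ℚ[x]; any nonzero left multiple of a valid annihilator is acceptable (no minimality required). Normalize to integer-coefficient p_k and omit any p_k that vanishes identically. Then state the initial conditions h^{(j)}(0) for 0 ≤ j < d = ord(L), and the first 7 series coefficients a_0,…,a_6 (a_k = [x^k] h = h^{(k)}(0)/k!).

L = 13 - 6·Dx + Dx^2  (order 2).
h: a_k = -24, -40, 36, 476/3, 199, 407/3, 1483/30, …
ICs: h(0) = -24, h′(0) = -40.

f: a_k = -2, 0, 4, 0, -4/3, 0, 8/45, …
g: a_k = 4, 12, 18, 18, 27/2, 81/10, 81/20, …
h₀=f·g: eliminate ⇒ L₀, order ≤ 2·1.
h=h₀': d/dx-closure on L₀ ⇒ L.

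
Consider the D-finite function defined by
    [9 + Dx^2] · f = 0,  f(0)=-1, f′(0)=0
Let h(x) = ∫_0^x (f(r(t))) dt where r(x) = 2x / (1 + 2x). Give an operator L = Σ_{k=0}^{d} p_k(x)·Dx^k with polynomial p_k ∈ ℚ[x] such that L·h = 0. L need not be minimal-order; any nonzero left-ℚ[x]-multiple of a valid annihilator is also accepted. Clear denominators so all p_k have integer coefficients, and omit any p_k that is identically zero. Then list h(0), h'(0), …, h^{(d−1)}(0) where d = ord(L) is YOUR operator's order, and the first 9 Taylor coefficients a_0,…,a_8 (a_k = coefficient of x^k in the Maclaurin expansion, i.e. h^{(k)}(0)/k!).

L = 36·Dx + (4 + 24·x + 48·x^2 + 32·x^3)·Dx^2 + (1 + 8·x + 24·x^2 + 32·x^3 + 16·x^4)·Dx^3  (order 3).
h: a_k = 0, -1, 0, 6, -18, 162/5, -24, -468/5, 2754/5, …
ICs: h(0) = 0, h′(0) = -1, h′′(0) = 0.

f: a_k = -1, 0, 9/2, 0, -27/8, 0, 81/80, 0, -729/4480, …
f∘r: x↦r, Dx↦Dx/r' in L_f ⇒ L₀.
h=∫₀ˣh₀: take L = L₀·Dx.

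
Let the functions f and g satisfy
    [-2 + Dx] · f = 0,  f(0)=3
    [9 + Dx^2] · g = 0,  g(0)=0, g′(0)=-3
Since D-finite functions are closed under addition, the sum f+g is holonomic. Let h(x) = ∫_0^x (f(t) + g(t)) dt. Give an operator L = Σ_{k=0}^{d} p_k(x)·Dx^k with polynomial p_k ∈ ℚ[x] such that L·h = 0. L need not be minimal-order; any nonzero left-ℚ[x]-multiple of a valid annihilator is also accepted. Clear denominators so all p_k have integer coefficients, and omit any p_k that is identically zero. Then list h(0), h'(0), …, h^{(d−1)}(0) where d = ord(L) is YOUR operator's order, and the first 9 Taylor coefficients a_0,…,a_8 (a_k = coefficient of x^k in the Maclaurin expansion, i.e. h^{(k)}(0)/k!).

L = -18·Dx + 9·Dx^2 - 2·Dx^3 + Dx^4  (order 4).
h: a_k = 0, 3, 3/2, 2, 17/8, 2/5, -49/240, 4/105, 857/13440, …
ICs: h(0) = 0, h′(0) = 3, h′′(0) = 3, h′′′(0) = 12.

f: a_k = 3, 6, 6, 4, 2, 4/5, 4/15, 8/105, 2/105, …
g: a_k = 0, -3, 0, 9/2, 0, -81/40, 0, 243/560, 0, …
f+g: L₀ = lclm(L_f,L_g), ord ≤ 1+2.
Integrate: L := L₀·Dx.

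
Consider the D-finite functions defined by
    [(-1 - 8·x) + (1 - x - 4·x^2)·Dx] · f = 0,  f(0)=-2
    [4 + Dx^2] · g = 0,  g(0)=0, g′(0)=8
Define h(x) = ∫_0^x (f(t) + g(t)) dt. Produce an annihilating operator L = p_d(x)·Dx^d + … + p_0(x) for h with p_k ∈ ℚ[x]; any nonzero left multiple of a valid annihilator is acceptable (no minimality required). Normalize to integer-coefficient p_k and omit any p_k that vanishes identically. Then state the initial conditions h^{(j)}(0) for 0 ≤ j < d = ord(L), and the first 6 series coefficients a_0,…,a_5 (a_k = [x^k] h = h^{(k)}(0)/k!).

L = (116 + 1008·x + 968·x^2 + 2688·x^3 + 640·x^4 + 1024·x^5)·Dx + (-28 - 4·x + 8·x^2 + 200·x^3 + 480·x^4 + 384·x^5 + 512·x^6)·Dx^2 + (29 + 252·x + 242·x^2 + 672·x^3 + 160·x^4 + 256·x^5)·Dx^3 + (-7 - x + 2·x^2 + 50·x^3 + 120·x^4 + 96·x^5 + 128·x^6)·Dx^4  (order 4).
h: a_k = 0, -2, 3, -10/3, -35/6, -58/5, …
ICs: h(0) = 0, h′(0) = -2, h′′(0) = 6, h′′′(0) = -20.

f: a_k = -2, -2, -10, -18, -58, -130, …
g: a_k = 0, 8, 0, -16/3, 0, 16/15, …
Weyl lclm of L_f,L_g ⇒ L₀ (ord ≤ 3).
h=∫₀ˣh₀: take L = L₀·Dx.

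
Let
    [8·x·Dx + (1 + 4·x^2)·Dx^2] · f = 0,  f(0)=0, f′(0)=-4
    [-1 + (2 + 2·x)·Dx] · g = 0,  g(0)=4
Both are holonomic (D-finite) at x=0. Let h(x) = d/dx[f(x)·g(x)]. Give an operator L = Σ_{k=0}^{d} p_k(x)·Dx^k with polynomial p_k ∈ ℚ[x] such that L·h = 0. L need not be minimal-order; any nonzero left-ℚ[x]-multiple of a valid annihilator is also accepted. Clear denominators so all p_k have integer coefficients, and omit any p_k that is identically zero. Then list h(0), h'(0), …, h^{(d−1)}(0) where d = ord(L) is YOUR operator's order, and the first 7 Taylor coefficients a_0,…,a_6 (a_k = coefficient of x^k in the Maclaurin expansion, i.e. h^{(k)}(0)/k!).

f: a_k = 0, -4, 0, 16/3, 0, -64/5, 0, …
g: a_k = 4, 2, -1/2, 1/4, -5/32, 7/64, -21/256, …
Sym-product of L_f,L_g gives L₀ (≤ ord 2).
Differentiate: ansatz ord ≤ ord L₀ ⇒ L.
L = (29 + 160·x - 280·x^2 - 384·x^3 - 48·x^4) + (76 + 300·x - 288·x^2 - 1664·x^3 - 1344·x^4 - 192·x^5)·Dx + (12 - 40·x - 84·x^2 - 256·x^3 - 544·x^4 - 384·x^5 - 64·x^6)·Dx^2  (order 2).
h: a_k = -16, -16, 70, 116/3, -6389/24, -5929/40, 1022653/960, …
ICs: h(0) = -16, h′(0) = -16.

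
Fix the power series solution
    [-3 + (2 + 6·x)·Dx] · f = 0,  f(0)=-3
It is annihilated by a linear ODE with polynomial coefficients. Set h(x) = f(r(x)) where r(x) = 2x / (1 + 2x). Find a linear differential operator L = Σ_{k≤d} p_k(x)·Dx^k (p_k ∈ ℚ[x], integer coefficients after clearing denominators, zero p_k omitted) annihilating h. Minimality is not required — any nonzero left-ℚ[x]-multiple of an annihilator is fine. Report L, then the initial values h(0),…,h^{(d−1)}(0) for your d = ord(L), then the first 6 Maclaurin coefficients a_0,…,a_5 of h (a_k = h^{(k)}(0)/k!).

f: a_k = -3, -9/2, 27/8, -81/16, 1215/128, -5103/256, …
L₀ from L_f via x↦r, Dx↦r'^{-1}Dx.
L = -3 + (1 + 10·x + 16·x^2)·Dx  (order 1).
h: a_k = -3, -9, 63/2, -261/2, 5031/8, -27207/8, …
ICs: h(0) = -3.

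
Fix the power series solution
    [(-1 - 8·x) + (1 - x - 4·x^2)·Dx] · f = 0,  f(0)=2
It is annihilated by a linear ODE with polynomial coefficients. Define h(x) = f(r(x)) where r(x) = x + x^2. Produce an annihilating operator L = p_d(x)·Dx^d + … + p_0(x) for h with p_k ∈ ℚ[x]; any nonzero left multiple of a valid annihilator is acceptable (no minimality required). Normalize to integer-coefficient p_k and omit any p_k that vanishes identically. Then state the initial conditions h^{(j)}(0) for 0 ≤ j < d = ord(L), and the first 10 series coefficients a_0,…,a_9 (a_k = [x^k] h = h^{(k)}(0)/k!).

f: a_k = 2, 2, 10, 18, 58, 130, 362, 882, 2330, 5858, …
h₀=f(r): pull back L_f along r ⇒ L₀.
L = (1 + 10·x + 24·x^2 + 16·x^3) + (-1 + x + 5·x^2 + 8·x^3 + 4·x^4)·Dx  (order 1).
h: a_k = 2, 2, 12, 38, 122, 416, 1378, 4586, 15292, 50910, …
ICs: h(0) = 2.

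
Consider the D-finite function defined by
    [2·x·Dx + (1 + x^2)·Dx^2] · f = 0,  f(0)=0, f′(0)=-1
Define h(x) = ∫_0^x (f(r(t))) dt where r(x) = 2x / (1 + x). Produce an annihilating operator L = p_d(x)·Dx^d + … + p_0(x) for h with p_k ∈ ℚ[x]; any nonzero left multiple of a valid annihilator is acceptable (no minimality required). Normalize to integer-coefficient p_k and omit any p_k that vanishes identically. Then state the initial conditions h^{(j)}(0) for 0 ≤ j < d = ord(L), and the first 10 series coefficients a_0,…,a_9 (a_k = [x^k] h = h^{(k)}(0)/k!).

f: a_k = 0, -1, 0, 1/3, 0, -1/5, 0, 1/7, 0, -1/9, …
L₀ from L_f via x↦r, Dx↦r'^{-1}Dx.
∫: right-multiply L₀ by Dx.
L = (2 + 10·x)·Dx^2 + (1 + 2·x + 5·x^2)·Dx^3  (order 3).
h: a_k = 0, 0, -1, 2/3, 1/6, -6/5, 19/15, 22/21, -139/28, 14/3, …
ICs: h(0) = 0, h′(0) = 0, h′′(0) = -2.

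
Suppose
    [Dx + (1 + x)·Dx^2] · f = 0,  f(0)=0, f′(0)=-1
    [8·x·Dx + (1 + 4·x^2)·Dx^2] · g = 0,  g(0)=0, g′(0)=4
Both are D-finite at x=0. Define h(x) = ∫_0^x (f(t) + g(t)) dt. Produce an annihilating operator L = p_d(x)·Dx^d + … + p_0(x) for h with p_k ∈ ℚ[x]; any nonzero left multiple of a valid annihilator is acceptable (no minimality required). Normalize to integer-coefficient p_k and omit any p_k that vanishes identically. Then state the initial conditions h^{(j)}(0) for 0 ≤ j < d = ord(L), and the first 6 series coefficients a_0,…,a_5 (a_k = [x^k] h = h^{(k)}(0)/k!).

L = (-8 - 24·x + 96·x^2 + 32·x^3)·Dx^2 + (-10 - 16·x + 72·x^2 + 192·x^3 + 64·x^4)·Dx^3 + (-1 + 7·x + 8·x^2 + 32·x^3 + 48·x^4 + 16·x^5)·Dx^4  (order 4).
h: a_k = 0, 0, 3/2, 1/6, -17/12, 1/20, …
ICs: h(0) = 0, h′(0) = 0, h′′(0) = 3, h′′′(0) = 1.

f: a_k = 0, -1, 1/2, -1/3, 1/4, -1/5, …
g: a_k = 0, 4, 0, -16/3, 0, 64/5, …
Weyl lclm of L_f,L_g ⇒ L₀ (ord ≤ 4).
h=∫h₀ ⇒ L = L₀·Dx.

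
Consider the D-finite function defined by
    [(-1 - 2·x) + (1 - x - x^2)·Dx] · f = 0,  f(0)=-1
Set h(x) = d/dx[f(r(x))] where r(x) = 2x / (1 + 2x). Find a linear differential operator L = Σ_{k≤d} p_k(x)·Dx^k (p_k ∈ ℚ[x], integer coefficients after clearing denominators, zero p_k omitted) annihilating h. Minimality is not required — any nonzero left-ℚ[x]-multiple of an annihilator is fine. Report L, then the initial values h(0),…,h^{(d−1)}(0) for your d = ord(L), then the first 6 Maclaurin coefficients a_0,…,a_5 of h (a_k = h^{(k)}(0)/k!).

f: a_k = -1, -1, -2, -3, -5, -8, …
L₀ from L_f via x↦r, Dx↦r'^{-1}Dx.
Differentiate: ansatz ord ≤ ord L₀ ⇒ L.
L = (4 + 24·x + 96·x^2 + 96·x^3) + (-1 - 10·x - 24·x^2 + 8·x^3 + 48·x^4)·Dx  (order 1).
h: a_k = -2, -8, 0, -64, 160, -768, …
ICs: h(0) = -2.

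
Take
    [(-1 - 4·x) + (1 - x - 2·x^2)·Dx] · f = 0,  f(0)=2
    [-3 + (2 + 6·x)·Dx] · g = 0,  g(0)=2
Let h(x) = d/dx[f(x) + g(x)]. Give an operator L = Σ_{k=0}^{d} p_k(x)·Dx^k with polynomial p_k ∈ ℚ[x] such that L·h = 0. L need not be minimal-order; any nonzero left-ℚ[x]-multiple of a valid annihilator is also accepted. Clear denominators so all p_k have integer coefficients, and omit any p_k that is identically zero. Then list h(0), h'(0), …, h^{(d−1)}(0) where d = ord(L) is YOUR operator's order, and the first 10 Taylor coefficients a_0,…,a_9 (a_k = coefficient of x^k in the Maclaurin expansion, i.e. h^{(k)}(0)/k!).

L = (-114 - 522·x - 1152·x^2 - 816·x^3 - 720·x^4) + (-31 - 414·x - 1803·x^2 - 3208·x^3 - 3084·x^4 - 2160·x^5)·Dx + (10 + 66·x + 110·x^2 - 74·x^3 - 456·x^4 - 808·x^5 - 480·x^6)·Dx^2  (order 2).
h: a_k = 5, 15/2, 321/8, 1003/16, 35385/128, 86169/256, 1723757/1024, 2788659/2048, 327790089/32768, 177481165/65536, …
ICs: h(0) = 5, h′(0) = 15/2.

f: a_k = 2, 2, 6, 10, 22, 42, 86, 170, 342, 682, …
g: a_k = 2, 3, -9/4, 27/8, -405/64, 1701/128, -15309/512, 72171/1024, -2814669/16384, 14073345/32768, …
f+g: L₀ = lclm(L_f,L_g), ord ≤ 1+1.
h₀' ⇒ L via d/dx closure of L₀.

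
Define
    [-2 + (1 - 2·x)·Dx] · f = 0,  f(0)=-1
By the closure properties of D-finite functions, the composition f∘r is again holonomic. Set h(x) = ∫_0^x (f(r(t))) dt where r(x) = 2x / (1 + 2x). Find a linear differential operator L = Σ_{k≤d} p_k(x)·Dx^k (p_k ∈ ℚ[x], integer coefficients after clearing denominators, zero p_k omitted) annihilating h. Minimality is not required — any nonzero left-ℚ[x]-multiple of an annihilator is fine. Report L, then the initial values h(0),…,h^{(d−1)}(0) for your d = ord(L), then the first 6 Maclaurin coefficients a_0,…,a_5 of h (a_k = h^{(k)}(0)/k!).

f: a_k = -1, -2, -4, -8, -16, -32, …
h₀=f(r): pull back L_f along r ⇒ L₀.
h=∫h₀ ⇒ L = L₀·Dx.
L = 4·Dx + (-1 + 4·x^2)·Dx^2  (order 2).
h: a_k = 0, -1, -2, -8/3, -4, -32/5, …
ICs: h(0) = 0, h′(0) = -1.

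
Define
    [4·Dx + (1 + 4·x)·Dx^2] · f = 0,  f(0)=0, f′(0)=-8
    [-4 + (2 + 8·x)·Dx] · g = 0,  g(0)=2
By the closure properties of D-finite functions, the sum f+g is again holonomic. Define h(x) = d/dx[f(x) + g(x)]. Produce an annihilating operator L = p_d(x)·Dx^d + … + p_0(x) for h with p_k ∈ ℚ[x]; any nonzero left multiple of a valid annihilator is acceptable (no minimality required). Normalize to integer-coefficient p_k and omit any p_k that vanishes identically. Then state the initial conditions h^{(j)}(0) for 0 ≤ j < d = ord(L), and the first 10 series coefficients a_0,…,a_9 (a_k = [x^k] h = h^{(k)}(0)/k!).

f: a_k = 0, -8, 16, -128/3, 128, -2048/5, 4096/3, -32768/7, 16384, -524288/9, …
g: a_k = 2, 4, -4, 8, -20, 56, -168, 528, -1716, 5720, …
h₀=f+g: left-lcm gives L₀, ord ≤ 3.
h=h₀': d/dx-closure on L₀ ⇒ L.
L = 8 + (10 + 40·x)·Dx + (1 + 8·x + 16·x^2)·Dx^2  (order 2).
h: a_k = -4, 24, -104, 432, -1768, 7184, -29072, 117344, -472808, 1902672, …
ICs: h(0) = -4, h′(0) = 24.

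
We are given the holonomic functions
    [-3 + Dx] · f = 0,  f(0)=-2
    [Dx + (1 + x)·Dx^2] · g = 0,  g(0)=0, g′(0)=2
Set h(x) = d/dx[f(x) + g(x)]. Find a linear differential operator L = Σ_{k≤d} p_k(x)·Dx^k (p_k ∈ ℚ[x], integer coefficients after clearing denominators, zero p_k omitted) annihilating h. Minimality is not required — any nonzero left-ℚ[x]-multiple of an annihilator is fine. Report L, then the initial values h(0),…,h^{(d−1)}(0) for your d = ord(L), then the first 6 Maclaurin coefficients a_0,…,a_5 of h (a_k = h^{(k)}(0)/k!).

f: a_k = -2, -6, -9, -9, -27/4, -81/20, …
g: a_k = 0, 2, -1, 2/3, -1/2, 2/5, …
h₀=f+g: left-lcm gives L₀, ord ≤ 3.
h=h₀': d/dx-closure on L₀ ⇒ L.
L = (-15 - 9·x) + (-7 - 18·x - 9·x^2)·Dx + (4 + 7·x + 3·x^2)·Dx^2  (order 2).
h: a_k = -4, -20, -25, -29, -73/4, -283/20, …
ICs: h(0) = -4, h′(0) = -20.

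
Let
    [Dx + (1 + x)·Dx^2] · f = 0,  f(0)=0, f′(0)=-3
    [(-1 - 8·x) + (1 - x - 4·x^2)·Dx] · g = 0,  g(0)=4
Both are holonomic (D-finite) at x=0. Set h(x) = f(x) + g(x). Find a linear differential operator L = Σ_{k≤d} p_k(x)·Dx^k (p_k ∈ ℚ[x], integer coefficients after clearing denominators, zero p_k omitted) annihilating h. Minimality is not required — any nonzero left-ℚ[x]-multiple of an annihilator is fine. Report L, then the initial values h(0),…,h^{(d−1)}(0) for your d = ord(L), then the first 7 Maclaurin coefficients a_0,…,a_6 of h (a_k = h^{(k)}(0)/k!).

L = (-74 - 562·x - 1120·x^2 - 1728·x^3 - 768·x^4)·Dx + (-52 - 576·x - 1636·x^2 - 3264·x^3 - 3488·x^4 - 1280·x^5)·Dx^2 + (11 + 41·x + 53·x^2 - 185·x^3 - 704·x^4 - 752·x^5 - 256·x^6)·Dx^3  (order 3).
h: a_k = 4, 1, 43/2, 35, 467/4, 1297/5, 1449/2, …
ICs: h(0) = 4, h′(0) = 1, h′′(0) = 43.

f: a_k = 0, -3, 3/2, -1, 3/4, -3/5, 1/2, …
g: a_k = 4, 4, 20, 36, 116, 260, 724, …
Sum ⇒ L₀ = lclm(L_f,L_g) in ℚ(x)⟨Dx⟩.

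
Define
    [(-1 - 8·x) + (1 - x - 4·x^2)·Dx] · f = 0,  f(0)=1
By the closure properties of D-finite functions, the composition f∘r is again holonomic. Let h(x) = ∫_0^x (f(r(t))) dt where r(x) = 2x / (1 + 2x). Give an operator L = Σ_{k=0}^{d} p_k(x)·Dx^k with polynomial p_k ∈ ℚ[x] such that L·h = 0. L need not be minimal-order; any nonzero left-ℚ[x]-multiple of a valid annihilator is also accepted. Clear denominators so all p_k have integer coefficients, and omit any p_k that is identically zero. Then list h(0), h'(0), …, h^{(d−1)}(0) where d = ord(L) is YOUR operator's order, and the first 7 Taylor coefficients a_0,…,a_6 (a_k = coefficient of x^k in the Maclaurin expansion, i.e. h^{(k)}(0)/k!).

f: a_k = 1, 1, 5, 9, 29, 65, 181, …
L₀ from L_f via x↦r, Dx↦r'^{-1}Dx.
h=∫₀ˣh₀: take L = L₀·Dx.
L = (2 + 36·x)·Dx + (-1 - 4·x + 12·x^2 + 32·x^3)·Dx^2  (order 2).
h: a_k = 0, 1, 1, 16/3, 0, 256/5, -256/3, …
ICs: h(0) = 0, h′(0) = 1.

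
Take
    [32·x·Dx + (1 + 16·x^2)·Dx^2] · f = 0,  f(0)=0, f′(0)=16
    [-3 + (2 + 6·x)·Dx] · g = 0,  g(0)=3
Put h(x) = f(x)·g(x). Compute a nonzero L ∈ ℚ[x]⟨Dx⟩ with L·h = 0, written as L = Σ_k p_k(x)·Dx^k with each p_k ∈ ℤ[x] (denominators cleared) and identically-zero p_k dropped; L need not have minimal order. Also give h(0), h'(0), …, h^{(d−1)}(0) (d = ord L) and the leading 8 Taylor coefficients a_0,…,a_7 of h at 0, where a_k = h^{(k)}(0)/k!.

L = (27 - 192·x - 144·x^2) + (-12 + 92·x + 576·x^2 + 576·x^3)·Dx + (4 + 24·x + 100·x^2 + 384·x^3 + 576·x^4)·Dx^2  (order 2).
h: a_k = 0, 48, 72, -310, -303, 103749/40, 285867/80, -68900757/2240, …
ICs: h(0) = 0, h′(0) = 48.

f: a_k = 0, 16, 0, -256/3, 0, 4096/5, 0, -65536/7, …
g: a_k = 3, 9/2, -27/8, 81/16, -1215/128, 5103/256, -45927/1024, 216513/2048, …
Product ⇒ symmetric product L₀, ord ≤ 2.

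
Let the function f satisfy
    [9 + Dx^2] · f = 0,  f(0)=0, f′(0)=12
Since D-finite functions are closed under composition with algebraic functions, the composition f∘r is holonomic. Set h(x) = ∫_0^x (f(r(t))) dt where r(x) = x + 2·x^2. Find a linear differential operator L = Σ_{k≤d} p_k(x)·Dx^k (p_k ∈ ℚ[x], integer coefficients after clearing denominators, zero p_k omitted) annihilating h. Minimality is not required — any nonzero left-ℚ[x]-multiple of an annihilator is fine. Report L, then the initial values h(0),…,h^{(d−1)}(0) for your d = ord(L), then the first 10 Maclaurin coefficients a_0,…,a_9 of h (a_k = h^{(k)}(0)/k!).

L = (9 + 108·x + 432·x^2 + 576·x^3)·Dx - 4·Dx^2 + (1 + 4·x)·Dx^3  (order 3).
h: a_k = 0, 0, 6, 8, -9/2, -108/5, -693/20, -9, 45117/1120, 693/10, …
ICs: h(0) = 0, h′(0) = 0, h′′(0) = 12.

f: a_k = 0, 12, 0, -18, 0, 81/10, 0, -243/140, 0, 243/1120, …
h₀=f(r): pull back L_f along r ⇒ L₀.
h=∫h₀ ⇒ L = L₀·Dx.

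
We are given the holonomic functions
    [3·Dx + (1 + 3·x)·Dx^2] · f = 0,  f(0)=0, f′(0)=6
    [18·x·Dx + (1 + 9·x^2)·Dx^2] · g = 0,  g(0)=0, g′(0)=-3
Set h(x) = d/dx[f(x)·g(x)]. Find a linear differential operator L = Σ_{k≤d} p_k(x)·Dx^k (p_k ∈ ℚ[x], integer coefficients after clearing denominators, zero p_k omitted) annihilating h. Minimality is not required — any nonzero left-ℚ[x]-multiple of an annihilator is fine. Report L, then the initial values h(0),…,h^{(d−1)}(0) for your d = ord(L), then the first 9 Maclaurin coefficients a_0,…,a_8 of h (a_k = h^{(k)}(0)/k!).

f: a_k = 0, 6, -9, 18, -81/2, 486/5, -243, 4374/7, -6561/4, …
g: a_k = 0, -3, 0, 9, 0, -243/5, 0, 2187/7, 0, …
Product ⇒ symmetric product L₀, ord ≤ 4.
Differentiate: ansatz ord ≤ ord L₀ ⇒ L.
L = (648 + 3564·x + 19440·x^2 + 113724·x^3 + 262440·x^4 + 341172·x^5 + 236196·x^7) + (162 + 3348·x + 24948·x^2 + 117612·x^3 + 396576·x^4 + 813564·x^5 + 918540·x^6 + 236196·x^7 + 826686·x^8)·Dx + (36 + 576·x + 5184·x^2 + 25272·x^3 + 87480·x^4 + 227448·x^5 + 419904·x^6 + 472392·x^7 + 236196·x^8 + 472392·x^9)·Dx^2 + (5 + 54·x + 333·x^2 + 1512·x^3 + 5346·x^4 + 14580·x^5 + 30618·x^6 + 52488·x^7 + 59049·x^8 + 39366·x^9 + 59049·x^10)·Dx^3  (order 3).
h: a_k = 0, -36, 81, 0, 405/2, -12636/5, 56133/10, 0, 2381643/140, …
ICs: h(0) = 0, h′(0) = -36, h′′(0) = 162.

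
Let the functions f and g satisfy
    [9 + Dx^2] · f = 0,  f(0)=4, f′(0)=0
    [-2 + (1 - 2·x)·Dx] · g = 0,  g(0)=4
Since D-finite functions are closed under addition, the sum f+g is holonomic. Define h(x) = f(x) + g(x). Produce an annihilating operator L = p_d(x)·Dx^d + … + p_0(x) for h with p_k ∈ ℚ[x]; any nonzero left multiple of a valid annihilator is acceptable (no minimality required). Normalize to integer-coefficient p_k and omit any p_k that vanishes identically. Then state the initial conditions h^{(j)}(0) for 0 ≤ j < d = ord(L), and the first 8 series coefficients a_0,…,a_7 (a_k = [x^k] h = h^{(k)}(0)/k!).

f: a_k = 4, 0, -18, 0, 27/2, 0, -81/20, 0, …
g: a_k = 4, 8, 16, 32, 64, 128, 256, 512, …
L₀ := lclm(L_f,L_g); ord L₀ ≤ 2+1.
L = (-594 + 648·x - 648·x^2) + (153 - 630·x + 972·x^2 - 648·x^3)·Dx + (-66 + 72·x - 72·x^2)·Dx^2 + (17 - 70·x + 108·x^2 - 72·x^3)·Dx^3  (order 3).
h: a_k = 8, 8, -2, 32, 155/2, 128, 5039/20, 512, …
ICs: h(0) = 8, h′(0) = 8, h′′(0) = -4.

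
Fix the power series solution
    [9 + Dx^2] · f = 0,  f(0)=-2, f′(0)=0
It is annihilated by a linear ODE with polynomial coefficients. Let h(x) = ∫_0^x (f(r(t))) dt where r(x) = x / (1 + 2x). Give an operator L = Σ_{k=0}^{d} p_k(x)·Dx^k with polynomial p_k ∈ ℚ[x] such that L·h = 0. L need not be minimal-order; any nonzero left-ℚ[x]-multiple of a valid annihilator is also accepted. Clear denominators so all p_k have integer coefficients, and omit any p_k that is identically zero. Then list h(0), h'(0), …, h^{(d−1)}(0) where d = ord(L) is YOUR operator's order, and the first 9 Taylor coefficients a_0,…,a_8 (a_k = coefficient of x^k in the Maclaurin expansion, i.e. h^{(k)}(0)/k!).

f: a_k = -2, 0, 9, 0, -27/4, 0, 81/40, 0, -729/2240, …
L₀ from L_f via x↦r, Dx↦r'^{-1}Dx.
Integrate: L := L₀·Dx.
L = 9·Dx + (4 + 24·x + 48·x^2 + 32·x^3)·Dx^2 + (1 + 8·x + 24·x^2 + 32·x^3 + 16·x^4)·Dx^3  (order 3).
h: a_k = 0, -2, 0, 3, -9, 81/4, -39, 2583/40, -6723/80, …
ICs: h(0) = 0, h′(0) = -2, h′′(0) = 0.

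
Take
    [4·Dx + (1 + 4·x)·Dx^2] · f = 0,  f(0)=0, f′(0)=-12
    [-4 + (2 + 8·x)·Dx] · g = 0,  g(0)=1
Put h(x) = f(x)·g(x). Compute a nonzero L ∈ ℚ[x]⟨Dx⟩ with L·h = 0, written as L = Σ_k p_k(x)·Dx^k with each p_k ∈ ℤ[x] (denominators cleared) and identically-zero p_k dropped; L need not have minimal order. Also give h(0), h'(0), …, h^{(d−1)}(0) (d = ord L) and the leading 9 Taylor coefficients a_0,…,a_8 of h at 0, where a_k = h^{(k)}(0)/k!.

L = 4 + (1 + 8·x + 16·x^2)·Dx^2  (order 2).
h: a_k = 0, -12, 0, 8, -32, 568/5, -1984/5, 48688/35, -172096/35, …
ICs: h(0) = 0, h′(0) = -12.

f: a_k = 0, -12, 24, -64, 192, -3072/5, 2048, -49152/7, 24576, …
g: a_k = 1, 2, -2, 4, -10, 28, -84, 264, -858, …
h₀=f·g: eliminate ⇒ L₀, order ≤ 2·1.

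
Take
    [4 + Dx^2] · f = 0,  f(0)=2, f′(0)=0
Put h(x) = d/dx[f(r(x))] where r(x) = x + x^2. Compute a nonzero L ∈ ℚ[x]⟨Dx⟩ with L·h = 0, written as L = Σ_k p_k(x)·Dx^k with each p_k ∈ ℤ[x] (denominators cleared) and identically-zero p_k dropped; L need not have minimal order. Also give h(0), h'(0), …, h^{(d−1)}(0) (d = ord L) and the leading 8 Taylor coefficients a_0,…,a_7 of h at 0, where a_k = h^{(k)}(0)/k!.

L = (16 + 32·x + 96·x^2 + 128·x^3 + 64·x^4) + (-6 - 12·x)·Dx + (1 + 4·x + 4·x^2)·Dx^2  (order 2).
h: a_k = 0, -8, -24, -32/3, 80/3, 704/15, 448/15, -3328/315, …
ICs: h(0) = 0, h′(0) = -8.

f: a_k = 2, 0, -4, 0, 4/3, 0, -8/45, 0, …
Change of var in L_f (x↦r) gives L₀.
Differentiate: ansatz ord ≤ ord L₀ ⇒ L.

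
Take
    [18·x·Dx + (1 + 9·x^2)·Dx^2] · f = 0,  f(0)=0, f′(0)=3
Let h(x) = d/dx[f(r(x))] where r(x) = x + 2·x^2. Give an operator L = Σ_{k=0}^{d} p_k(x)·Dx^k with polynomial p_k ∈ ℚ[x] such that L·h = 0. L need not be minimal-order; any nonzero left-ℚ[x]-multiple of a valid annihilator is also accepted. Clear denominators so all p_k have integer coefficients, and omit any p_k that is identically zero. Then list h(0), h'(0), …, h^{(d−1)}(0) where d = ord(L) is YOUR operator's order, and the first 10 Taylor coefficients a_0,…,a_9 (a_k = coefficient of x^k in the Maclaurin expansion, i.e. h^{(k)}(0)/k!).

f: a_k = 0, 3, 0, -9, 0, 243/5, 0, -2187/7, 0, 2187, …
L₀ from L_f via x↦r, Dx↦r'^{-1}Dx.
Derive L from L₀ (diff closure).
L = (-4 + 18·x + 144·x^2 + 432·x^3 + 432·x^4) + (1 + 4·x + 9·x^2 + 72·x^3 + 180·x^4 + 144·x^5)·Dx  (order 1).
h: a_k = 3, 12, -27, -216, -297, 2484, 11421, -3888, -181521, -465588, …
ICs: h(0) = 3.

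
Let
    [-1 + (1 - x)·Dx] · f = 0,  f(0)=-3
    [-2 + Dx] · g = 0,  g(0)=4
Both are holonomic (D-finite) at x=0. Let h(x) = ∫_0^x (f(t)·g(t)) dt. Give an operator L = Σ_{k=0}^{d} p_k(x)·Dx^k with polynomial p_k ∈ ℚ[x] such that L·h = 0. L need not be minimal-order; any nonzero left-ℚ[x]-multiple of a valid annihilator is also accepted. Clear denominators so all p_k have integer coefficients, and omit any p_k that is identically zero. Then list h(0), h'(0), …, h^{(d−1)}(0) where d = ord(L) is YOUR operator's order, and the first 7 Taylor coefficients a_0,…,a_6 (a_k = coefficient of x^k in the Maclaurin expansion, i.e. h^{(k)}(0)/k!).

L = (3 - 2·x)·Dx + (-1 + x)·Dx^2  (order 2).
h: a_k = 0, -12, -18, -20, -19, -84/5, -218/15, …
ICs: h(0) = 0, h′(0) = -12.

f: a_k = -3, -3, -3, -3, -3, -3, -3, …
g: a_k = 4, 8, 8, 16/3, 8/3, 16/15, 16/45, …
h₀=f·g: eliminate ⇒ L₀, order ≤ 1·1.
h=∫₀ˣh₀: take L = L₀·Dx.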